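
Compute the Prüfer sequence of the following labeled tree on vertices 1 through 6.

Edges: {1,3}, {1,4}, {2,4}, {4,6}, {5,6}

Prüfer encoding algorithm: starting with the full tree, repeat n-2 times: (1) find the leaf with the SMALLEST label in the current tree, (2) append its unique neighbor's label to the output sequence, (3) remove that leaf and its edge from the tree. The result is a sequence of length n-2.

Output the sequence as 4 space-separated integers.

Step 1: leaves = {2,3,5}. Remove smallest leaf 2, emit neighbor 4.
Step 2: leaves = {3,5}. Remove smallest leaf 3, emit neighbor 1.
Step 3: leaves = {1,5}. Remove smallest leaf 1, emit neighbor 4.
Step 4: leaves = {4,5}. Remove smallest leaf 4, emit neighbor 6.
Done: 2 vertices remain (5, 6). Sequence = [4 1 4 6]

Answer: 4 1 4 6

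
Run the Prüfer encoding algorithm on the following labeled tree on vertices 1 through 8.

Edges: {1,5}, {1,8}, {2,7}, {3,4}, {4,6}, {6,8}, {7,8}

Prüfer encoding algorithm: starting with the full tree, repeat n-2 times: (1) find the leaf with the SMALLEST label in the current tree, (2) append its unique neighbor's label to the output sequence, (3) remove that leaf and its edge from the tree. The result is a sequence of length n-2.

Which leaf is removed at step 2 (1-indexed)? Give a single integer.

Answer: 3

Derivation:
Step 1: current leaves = {2,3,5}. Remove leaf 2 (neighbor: 7).
Step 2: current leaves = {3,5,7}. Remove leaf 3 (neighbor: 4).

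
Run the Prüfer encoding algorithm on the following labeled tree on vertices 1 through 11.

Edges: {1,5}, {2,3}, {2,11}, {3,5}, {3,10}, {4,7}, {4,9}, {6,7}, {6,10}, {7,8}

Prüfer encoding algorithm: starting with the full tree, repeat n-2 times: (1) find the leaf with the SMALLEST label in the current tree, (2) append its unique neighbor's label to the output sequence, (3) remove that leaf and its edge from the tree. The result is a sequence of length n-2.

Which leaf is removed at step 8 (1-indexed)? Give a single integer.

Answer: 10

Derivation:
Step 1: current leaves = {1,8,9,11}. Remove leaf 1 (neighbor: 5).
Step 2: current leaves = {5,8,9,11}. Remove leaf 5 (neighbor: 3).
Step 3: current leaves = {8,9,11}. Remove leaf 8 (neighbor: 7).
Step 4: current leaves = {9,11}. Remove leaf 9 (neighbor: 4).
Step 5: current leaves = {4,11}. Remove leaf 4 (neighbor: 7).
Step 6: current leaves = {7,11}. Remove leaf 7 (neighbor: 6).
Step 7: current leaves = {6,11}. Remove leaf 6 (neighbor: 10).
Step 8: current leaves = {10,11}. Remove leaf 10 (neighbor: 3).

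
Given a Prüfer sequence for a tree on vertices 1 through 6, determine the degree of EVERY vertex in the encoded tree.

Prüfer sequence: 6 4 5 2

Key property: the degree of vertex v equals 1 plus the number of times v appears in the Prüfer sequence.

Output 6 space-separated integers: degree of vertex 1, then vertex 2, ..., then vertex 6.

Answer: 1 2 1 2 2 2

Derivation:
p_1 = 6: count[6] becomes 1
p_2 = 4: count[4] becomes 1
p_3 = 5: count[5] becomes 1
p_4 = 2: count[2] becomes 1
Degrees (1 + count): deg[1]=1+0=1, deg[2]=1+1=2, deg[3]=1+0=1, deg[4]=1+1=2, deg[5]=1+1=2, deg[6]=1+1=2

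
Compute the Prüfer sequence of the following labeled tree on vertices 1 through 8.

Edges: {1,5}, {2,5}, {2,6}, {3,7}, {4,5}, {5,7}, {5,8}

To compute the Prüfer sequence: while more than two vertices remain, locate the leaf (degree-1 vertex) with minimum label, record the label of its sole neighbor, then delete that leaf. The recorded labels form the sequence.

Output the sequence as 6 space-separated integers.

Step 1: leaves = {1,3,4,6,8}. Remove smallest leaf 1, emit neighbor 5.
Step 2: leaves = {3,4,6,8}. Remove smallest leaf 3, emit neighbor 7.
Step 3: leaves = {4,6,7,8}. Remove smallest leaf 4, emit neighbor 5.
Step 4: leaves = {6,7,8}. Remove smallest leaf 6, emit neighbor 2.
Step 5: leaves = {2,7,8}. Remove smallest leaf 2, emit neighbor 5.
Step 6: leaves = {7,8}. Remove smallest leaf 7, emit neighbor 5.
Done: 2 vertices remain (5, 8). Sequence = [5 7 5 2 5 5]

Answer: 5 7 5 2 5 5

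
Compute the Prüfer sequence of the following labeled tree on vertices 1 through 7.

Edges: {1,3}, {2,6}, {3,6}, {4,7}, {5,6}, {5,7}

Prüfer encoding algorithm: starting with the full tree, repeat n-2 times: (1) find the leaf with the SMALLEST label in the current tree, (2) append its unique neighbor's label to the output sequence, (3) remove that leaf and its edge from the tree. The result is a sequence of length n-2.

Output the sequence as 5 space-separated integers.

Answer: 3 6 6 7 5

Derivation:
Step 1: leaves = {1,2,4}. Remove smallest leaf 1, emit neighbor 3.
Step 2: leaves = {2,3,4}. Remove smallest leaf 2, emit neighbor 6.
Step 3: leaves = {3,4}. Remove smallest leaf 3, emit neighbor 6.
Step 4: leaves = {4,6}. Remove smallest leaf 4, emit neighbor 7.
Step 5: leaves = {6,7}. Remove smallest leaf 6, emit neighbor 5.
Done: 2 vertices remain (5, 7). Sequence = [3 6 6 7 5]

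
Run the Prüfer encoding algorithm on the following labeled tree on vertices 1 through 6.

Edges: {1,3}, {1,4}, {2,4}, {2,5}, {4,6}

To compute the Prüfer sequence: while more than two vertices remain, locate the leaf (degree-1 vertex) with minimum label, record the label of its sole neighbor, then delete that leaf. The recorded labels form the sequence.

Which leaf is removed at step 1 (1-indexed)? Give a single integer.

Answer: 3

Derivation:
Step 1: current leaves = {3,5,6}. Remove leaf 3 (neighbor: 1).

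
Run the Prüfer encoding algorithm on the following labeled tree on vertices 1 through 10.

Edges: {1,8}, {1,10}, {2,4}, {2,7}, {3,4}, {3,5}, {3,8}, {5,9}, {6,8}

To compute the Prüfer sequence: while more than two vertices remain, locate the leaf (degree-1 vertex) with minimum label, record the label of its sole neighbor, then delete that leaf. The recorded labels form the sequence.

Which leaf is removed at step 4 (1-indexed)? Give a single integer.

Step 1: current leaves = {6,7,9,10}. Remove leaf 6 (neighbor: 8).
Step 2: current leaves = {7,9,10}. Remove leaf 7 (neighbor: 2).
Step 3: current leaves = {2,9,10}. Remove leaf 2 (neighbor: 4).
Step 4: current leaves = {4,9,10}. Remove leaf 4 (neighbor: 3).

Answer: 4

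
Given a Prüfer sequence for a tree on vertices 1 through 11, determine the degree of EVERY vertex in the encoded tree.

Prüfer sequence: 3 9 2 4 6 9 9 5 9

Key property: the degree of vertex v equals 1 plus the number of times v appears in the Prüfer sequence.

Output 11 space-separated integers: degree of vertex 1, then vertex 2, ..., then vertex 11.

p_1 = 3: count[3] becomes 1
p_2 = 9: count[9] becomes 1
p_3 = 2: count[2] becomes 1
p_4 = 4: count[4] becomes 1
p_5 = 6: count[6] becomes 1
p_6 = 9: count[9] becomes 2
p_7 = 9: count[9] becomes 3
p_8 = 5: count[5] becomes 1
p_9 = 9: count[9] becomes 4
Degrees (1 + count): deg[1]=1+0=1, deg[2]=1+1=2, deg[3]=1+1=2, deg[4]=1+1=2, deg[5]=1+1=2, deg[6]=1+1=2, deg[7]=1+0=1, deg[8]=1+0=1, deg[9]=1+4=5, deg[10]=1+0=1, deg[11]=1+0=1

Answer: 1 2 2 2 2 2 1 1 5 1 1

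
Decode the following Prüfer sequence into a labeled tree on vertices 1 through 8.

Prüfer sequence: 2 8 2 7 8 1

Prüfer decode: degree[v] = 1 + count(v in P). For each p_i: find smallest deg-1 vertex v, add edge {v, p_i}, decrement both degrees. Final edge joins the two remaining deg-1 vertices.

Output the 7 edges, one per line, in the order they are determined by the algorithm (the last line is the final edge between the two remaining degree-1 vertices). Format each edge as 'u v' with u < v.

Answer: 2 3
4 8
2 5
2 7
6 8
1 7
1 8

Derivation:
Initial degrees: {1:2, 2:3, 3:1, 4:1, 5:1, 6:1, 7:2, 8:3}
Step 1: smallest deg-1 vertex = 3, p_1 = 2. Add edge {2,3}. Now deg[3]=0, deg[2]=2.
Step 2: smallest deg-1 vertex = 4, p_2 = 8. Add edge {4,8}. Now deg[4]=0, deg[8]=2.
Step 3: smallest deg-1 vertex = 5, p_3 = 2. Add edge {2,5}. Now deg[5]=0, deg[2]=1.
Step 4: smallest deg-1 vertex = 2, p_4 = 7. Add edge {2,7}. Now deg[2]=0, deg[7]=1.
Step 5: smallest deg-1 vertex = 6, p_5 = 8. Add edge {6,8}. Now deg[6]=0, deg[8]=1.
Step 6: smallest deg-1 vertex = 7, p_6 = 1. Add edge {1,7}. Now deg[7]=0, deg[1]=1.
Final: two remaining deg-1 vertices are 1, 8. Add edge {1,8}.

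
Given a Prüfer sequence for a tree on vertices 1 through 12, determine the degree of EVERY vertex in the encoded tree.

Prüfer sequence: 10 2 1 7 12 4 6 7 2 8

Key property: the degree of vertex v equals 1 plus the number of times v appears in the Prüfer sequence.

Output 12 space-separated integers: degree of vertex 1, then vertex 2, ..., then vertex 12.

p_1 = 10: count[10] becomes 1
p_2 = 2: count[2] becomes 1
p_3 = 1: count[1] becomes 1
p_4 = 7: count[7] becomes 1
p_5 = 12: count[12] becomes 1
p_6 = 4: count[4] becomes 1
p_7 = 6: count[6] becomes 1
p_8 = 7: count[7] becomes 2
p_9 = 2: count[2] becomes 2
p_10 = 8: count[8] becomes 1
Degrees (1 + count): deg[1]=1+1=2, deg[2]=1+2=3, deg[3]=1+0=1, deg[4]=1+1=2, deg[5]=1+0=1, deg[6]=1+1=2, deg[7]=1+2=3, deg[8]=1+1=2, deg[9]=1+0=1, deg[10]=1+1=2, deg[11]=1+0=1, deg[12]=1+1=2

Answer: 2 3 1 2 1 2 3 2 1 2 1 2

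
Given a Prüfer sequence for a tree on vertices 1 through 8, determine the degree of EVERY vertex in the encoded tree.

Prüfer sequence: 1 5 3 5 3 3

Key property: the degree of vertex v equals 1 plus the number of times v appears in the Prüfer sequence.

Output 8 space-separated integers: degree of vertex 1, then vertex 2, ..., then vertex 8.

p_1 = 1: count[1] becomes 1
p_2 = 5: count[5] becomes 1
p_3 = 3: count[3] becomes 1
p_4 = 5: count[5] becomes 2
p_5 = 3: count[3] becomes 2
p_6 = 3: count[3] becomes 3
Degrees (1 + count): deg[1]=1+1=2, deg[2]=1+0=1, deg[3]=1+3=4, deg[4]=1+0=1, deg[5]=1+2=3, deg[6]=1+0=1, deg[7]=1+0=1, deg[8]=1+0=1

Answer: 2 1 4 1 3 1 1 1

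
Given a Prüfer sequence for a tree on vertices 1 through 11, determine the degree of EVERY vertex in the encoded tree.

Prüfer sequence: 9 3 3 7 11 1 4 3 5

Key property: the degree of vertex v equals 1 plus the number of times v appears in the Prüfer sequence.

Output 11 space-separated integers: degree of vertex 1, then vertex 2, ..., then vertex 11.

Answer: 2 1 4 2 2 1 2 1 2 1 2

Derivation:
p_1 = 9: count[9] becomes 1
p_2 = 3: count[3] becomes 1
p_3 = 3: count[3] becomes 2
p_4 = 7: count[7] becomes 1
p_5 = 11: count[11] becomes 1
p_6 = 1: count[1] becomes 1
p_7 = 4: count[4] becomes 1
p_8 = 3: count[3] becomes 3
p_9 = 5: count[5] becomes 1
Degrees (1 + count): deg[1]=1+1=2, deg[2]=1+0=1, deg[3]=1+3=4, deg[4]=1+1=2, deg[5]=1+1=2, deg[6]=1+0=1, deg[7]=1+1=2, deg[8]=1+0=1, deg[9]=1+1=2, deg[10]=1+0=1, deg[11]=1+1=2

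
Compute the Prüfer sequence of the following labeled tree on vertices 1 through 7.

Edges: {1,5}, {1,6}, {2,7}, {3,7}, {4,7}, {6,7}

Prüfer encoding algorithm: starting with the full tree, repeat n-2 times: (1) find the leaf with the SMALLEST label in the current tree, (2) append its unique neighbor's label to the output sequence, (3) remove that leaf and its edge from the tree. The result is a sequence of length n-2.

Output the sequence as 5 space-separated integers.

Step 1: leaves = {2,3,4,5}. Remove smallest leaf 2, emit neighbor 7.
Step 2: leaves = {3,4,5}. Remove smallest leaf 3, emit neighbor 7.
Step 3: leaves = {4,5}. Remove smallest leaf 4, emit neighbor 7.
Step 4: leaves = {5,7}. Remove smallest leaf 5, emit neighbor 1.
Step 5: leaves = {1,7}. Remove smallest leaf 1, emit neighbor 6.
Done: 2 vertices remain (6, 7). Sequence = [7 7 7 1 6]

Answer: 7 7 7 1 6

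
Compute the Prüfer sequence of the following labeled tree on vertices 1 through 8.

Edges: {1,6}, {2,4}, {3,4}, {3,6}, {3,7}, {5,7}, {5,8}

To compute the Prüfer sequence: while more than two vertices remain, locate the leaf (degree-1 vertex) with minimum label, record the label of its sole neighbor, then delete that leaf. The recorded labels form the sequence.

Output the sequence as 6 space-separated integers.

Step 1: leaves = {1,2,8}. Remove smallest leaf 1, emit neighbor 6.
Step 2: leaves = {2,6,8}. Remove smallest leaf 2, emit neighbor 4.
Step 3: leaves = {4,6,8}. Remove smallest leaf 4, emit neighbor 3.
Step 4: leaves = {6,8}. Remove smallest leaf 6, emit neighbor 3.
Step 5: leaves = {3,8}. Remove smallest leaf 3, emit neighbor 7.
Step 6: leaves = {7,8}. Remove smallest leaf 7, emit neighbor 5.
Done: 2 vertices remain (5, 8). Sequence = [6 4 3 3 7 5]

Answer: 6 4 3 3 7 5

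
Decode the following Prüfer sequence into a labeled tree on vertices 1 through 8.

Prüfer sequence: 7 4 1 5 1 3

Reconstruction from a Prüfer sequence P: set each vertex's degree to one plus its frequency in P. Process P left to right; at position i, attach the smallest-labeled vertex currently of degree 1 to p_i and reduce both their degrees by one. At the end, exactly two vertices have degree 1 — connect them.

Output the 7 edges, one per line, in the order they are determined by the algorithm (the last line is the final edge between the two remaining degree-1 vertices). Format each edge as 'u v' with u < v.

Initial degrees: {1:3, 2:1, 3:2, 4:2, 5:2, 6:1, 7:2, 8:1}
Step 1: smallest deg-1 vertex = 2, p_1 = 7. Add edge {2,7}. Now deg[2]=0, deg[7]=1.
Step 2: smallest deg-1 vertex = 6, p_2 = 4. Add edge {4,6}. Now deg[6]=0, deg[4]=1.
Step 3: smallest deg-1 vertex = 4, p_3 = 1. Add edge {1,4}. Now deg[4]=0, deg[1]=2.
Step 4: smallest deg-1 vertex = 7, p_4 = 5. Add edge {5,7}. Now deg[7]=0, deg[5]=1.
Step 5: smallest deg-1 vertex = 5, p_5 = 1. Add edge {1,5}. Now deg[5]=0, deg[1]=1.
Step 6: smallest deg-1 vertex = 1, p_6 = 3. Add edge {1,3}. Now deg[1]=0, deg[3]=1.
Final: two remaining deg-1 vertices are 3, 8. Add edge {3,8}.

Answer: 2 7
4 6
1 4
5 7
1 5
1 3
3 8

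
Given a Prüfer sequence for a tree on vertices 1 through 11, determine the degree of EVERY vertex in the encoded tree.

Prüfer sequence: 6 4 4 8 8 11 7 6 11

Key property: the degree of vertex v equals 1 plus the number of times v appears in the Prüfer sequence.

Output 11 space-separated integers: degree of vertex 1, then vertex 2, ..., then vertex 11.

Answer: 1 1 1 3 1 3 2 3 1 1 3

Derivation:
p_1 = 6: count[6] becomes 1
p_2 = 4: count[4] becomes 1
p_3 = 4: count[4] becomes 2
p_4 = 8: count[8] becomes 1
p_5 = 8: count[8] becomes 2
p_6 = 11: count[11] becomes 1
p_7 = 7: count[7] becomes 1
p_8 = 6: count[6] becomes 2
p_9 = 11: count[11] becomes 2
Degrees (1 + count): deg[1]=1+0=1, deg[2]=1+0=1, deg[3]=1+0=1, deg[4]=1+2=3, deg[5]=1+0=1, deg[6]=1+2=3, deg[7]=1+1=2, deg[8]=1+2=3, deg[9]=1+0=1, deg[10]=1+0=1, deg[11]=1+2=3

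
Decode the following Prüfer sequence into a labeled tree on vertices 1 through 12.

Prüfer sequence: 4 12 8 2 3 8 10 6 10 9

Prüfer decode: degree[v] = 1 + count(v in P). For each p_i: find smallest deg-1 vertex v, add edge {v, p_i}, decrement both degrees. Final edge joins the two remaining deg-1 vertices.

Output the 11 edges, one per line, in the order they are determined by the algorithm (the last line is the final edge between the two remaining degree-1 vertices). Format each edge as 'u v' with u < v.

Initial degrees: {1:1, 2:2, 3:2, 4:2, 5:1, 6:2, 7:1, 8:3, 9:2, 10:3, 11:1, 12:2}
Step 1: smallest deg-1 vertex = 1, p_1 = 4. Add edge {1,4}. Now deg[1]=0, deg[4]=1.
Step 2: smallest deg-1 vertex = 4, p_2 = 12. Add edge {4,12}. Now deg[4]=0, deg[12]=1.
Step 3: smallest deg-1 vertex = 5, p_3 = 8. Add edge {5,8}. Now deg[5]=0, deg[8]=2.
Step 4: smallest deg-1 vertex = 7, p_4 = 2. Add edge {2,7}. Now deg[7]=0, deg[2]=1.
Step 5: smallest deg-1 vertex = 2, p_5 = 3. Add edge {2,3}. Now deg[2]=0, deg[3]=1.
Step 6: smallest deg-1 vertex = 3, p_6 = 8. Add edge {3,8}. Now deg[3]=0, deg[8]=1.
Step 7: smallest deg-1 vertex = 8, p_7 = 10. Add edge {8,10}. Now deg[8]=0, deg[10]=2.
Step 8: smallest deg-1 vertex = 11, p_8 = 6. Add edge {6,11}. Now deg[11]=0, deg[6]=1.
Step 9: smallest deg-1 vertex = 6, p_9 = 10. Add edge {6,10}. Now deg[6]=0, deg[10]=1.
Step 10: smallest deg-1 vertex = 10, p_10 = 9. Add edge {9,10}. Now deg[10]=0, deg[9]=1.
Final: two remaining deg-1 vertices are 9, 12. Add edge {9,12}.

Answer: 1 4
4 12
5 8
2 7
2 3
3 8
8 10
6 11
6 10
9 10
9 12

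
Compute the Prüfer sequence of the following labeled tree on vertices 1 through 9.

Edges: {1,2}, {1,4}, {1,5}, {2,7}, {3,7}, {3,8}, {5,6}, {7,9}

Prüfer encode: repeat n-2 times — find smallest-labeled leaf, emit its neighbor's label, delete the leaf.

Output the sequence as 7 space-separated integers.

Answer: 1 5 1 2 7 3 7

Derivation:
Step 1: leaves = {4,6,8,9}. Remove smallest leaf 4, emit neighbor 1.
Step 2: leaves = {6,8,9}. Remove smallest leaf 6, emit neighbor 5.
Step 3: leaves = {5,8,9}. Remove smallest leaf 5, emit neighbor 1.
Step 4: leaves = {1,8,9}. Remove smallest leaf 1, emit neighbor 2.
Step 5: leaves = {2,8,9}. Remove smallest leaf 2, emit neighbor 7.
Step 6: leaves = {8,9}. Remove smallest leaf 8, emit neighbor 3.
Step 7: leaves = {3,9}. Remove smallest leaf 3, emit neighbor 7.
Done: 2 vertices remain (7, 9). Sequence = [1 5 1 2 7 3 7]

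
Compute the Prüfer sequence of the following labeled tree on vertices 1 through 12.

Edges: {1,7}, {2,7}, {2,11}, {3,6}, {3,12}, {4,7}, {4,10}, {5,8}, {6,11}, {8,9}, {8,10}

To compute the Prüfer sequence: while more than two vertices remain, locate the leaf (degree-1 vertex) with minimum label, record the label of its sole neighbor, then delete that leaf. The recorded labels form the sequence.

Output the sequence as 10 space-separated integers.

Answer: 7 8 8 10 4 7 2 11 6 3

Derivation:
Step 1: leaves = {1,5,9,12}. Remove smallest leaf 1, emit neighbor 7.
Step 2: leaves = {5,9,12}. Remove smallest leaf 5, emit neighbor 8.
Step 3: leaves = {9,12}. Remove smallest leaf 9, emit neighbor 8.
Step 4: leaves = {8,12}. Remove smallest leaf 8, emit neighbor 10.
Step 5: leaves = {10,12}. Remove smallest leaf 10, emit neighbor 4.
Step 6: leaves = {4,12}. Remove smallest leaf 4, emit neighbor 7.
Step 7: leaves = {7,12}. Remove smallest leaf 7, emit neighbor 2.
Step 8: leaves = {2,12}. Remove smallest leaf 2, emit neighbor 11.
Step 9: leaves = {11,12}. Remove smallest leaf 11, emit neighbor 6.
Step 10: leaves = {6,12}. Remove smallest leaf 6, emit neighbor 3.
Done: 2 vertices remain (3, 12). Sequence = [7 8 8 10 4 7 2 11 6 3]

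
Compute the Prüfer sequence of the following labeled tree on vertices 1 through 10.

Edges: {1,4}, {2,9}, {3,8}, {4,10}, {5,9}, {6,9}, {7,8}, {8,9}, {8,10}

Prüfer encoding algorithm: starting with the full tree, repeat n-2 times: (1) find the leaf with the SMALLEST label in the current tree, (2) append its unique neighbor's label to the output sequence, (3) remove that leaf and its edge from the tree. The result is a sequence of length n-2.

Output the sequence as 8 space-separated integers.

Step 1: leaves = {1,2,3,5,6,7}. Remove smallest leaf 1, emit neighbor 4.
Step 2: leaves = {2,3,4,5,6,7}. Remove smallest leaf 2, emit neighbor 9.
Step 3: leaves = {3,4,5,6,7}. Remove smallest leaf 3, emit neighbor 8.
Step 4: leaves = {4,5,6,7}. Remove smallest leaf 4, emit neighbor 10.
Step 5: leaves = {5,6,7,10}. Remove smallest leaf 5, emit neighbor 9.
Step 6: leaves = {6,7,10}. Remove smallest leaf 6, emit neighbor 9.
Step 7: leaves = {7,9,10}. Remove smallest leaf 7, emit neighbor 8.
Step 8: leaves = {9,10}. Remove smallest leaf 9, emit neighbor 8.
Done: 2 vertices remain (8, 10). Sequence = [4 9 8 10 9 9 8 8]

Answer: 4 9 8 10 9 9 8 8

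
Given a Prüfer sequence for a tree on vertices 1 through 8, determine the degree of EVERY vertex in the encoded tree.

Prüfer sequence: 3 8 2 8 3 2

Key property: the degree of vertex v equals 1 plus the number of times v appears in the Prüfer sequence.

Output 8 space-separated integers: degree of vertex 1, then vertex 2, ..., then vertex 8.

Answer: 1 3 3 1 1 1 1 3

Derivation:
p_1 = 3: count[3] becomes 1
p_2 = 8: count[8] becomes 1
p_3 = 2: count[2] becomes 1
p_4 = 8: count[8] becomes 2
p_5 = 3: count[3] becomes 2
p_6 = 2: count[2] becomes 2
Degrees (1 + count): deg[1]=1+0=1, deg[2]=1+2=3, deg[3]=1+2=3, deg[4]=1+0=1, deg[5]=1+0=1, deg[6]=1+0=1, deg[7]=1+0=1, deg[8]=1+2=3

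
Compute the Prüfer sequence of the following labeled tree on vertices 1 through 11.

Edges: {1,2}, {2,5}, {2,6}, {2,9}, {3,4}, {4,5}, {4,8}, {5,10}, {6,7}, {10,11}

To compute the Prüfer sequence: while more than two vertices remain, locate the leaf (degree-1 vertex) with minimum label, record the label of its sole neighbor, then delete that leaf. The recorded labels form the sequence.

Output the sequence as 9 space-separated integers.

Answer: 2 4 6 2 4 5 2 5 10

Derivation:
Step 1: leaves = {1,3,7,8,9,11}. Remove smallest leaf 1, emit neighbor 2.
Step 2: leaves = {3,7,8,9,11}. Remove smallest leaf 3, emit neighbor 4.
Step 3: leaves = {7,8,9,11}. Remove smallest leaf 7, emit neighbor 6.
Step 4: leaves = {6,8,9,11}. Remove smallest leaf 6, emit neighbor 2.
Step 5: leaves = {8,9,11}. Remove smallest leaf 8, emit neighbor 4.
Step 6: leaves = {4,9,11}. Remove smallest leaf 4, emit neighbor 5.
Step 7: leaves = {9,11}. Remove smallest leaf 9, emit neighbor 2.
Step 8: leaves = {2,11}. Remove smallest leaf 2, emit neighbor 5.
Step 9: leaves = {5,11}. Remove smallest leaf 5, emit neighbor 10.
Done: 2 vertices remain (10, 11). Sequence = [2 4 6 2 4 5 2 5 10]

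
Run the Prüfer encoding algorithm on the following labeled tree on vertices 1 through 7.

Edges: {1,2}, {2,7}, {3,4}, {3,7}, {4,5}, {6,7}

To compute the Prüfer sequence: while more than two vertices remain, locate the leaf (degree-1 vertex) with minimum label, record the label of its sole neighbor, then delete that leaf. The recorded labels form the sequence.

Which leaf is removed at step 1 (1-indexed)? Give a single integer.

Answer: 1

Derivation:
Step 1: current leaves = {1,5,6}. Remove leaf 1 (neighbor: 2).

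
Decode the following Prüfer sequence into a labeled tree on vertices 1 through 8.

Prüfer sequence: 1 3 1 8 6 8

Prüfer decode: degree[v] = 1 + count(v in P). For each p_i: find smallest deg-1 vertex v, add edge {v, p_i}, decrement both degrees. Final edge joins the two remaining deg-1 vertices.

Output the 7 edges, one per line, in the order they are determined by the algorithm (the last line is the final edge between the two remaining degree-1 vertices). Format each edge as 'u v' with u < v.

Answer: 1 2
3 4
1 3
1 8
5 6
6 8
7 8

Derivation:
Initial degrees: {1:3, 2:1, 3:2, 4:1, 5:1, 6:2, 7:1, 8:3}
Step 1: smallest deg-1 vertex = 2, p_1 = 1. Add edge {1,2}. Now deg[2]=0, deg[1]=2.
Step 2: smallest deg-1 vertex = 4, p_2 = 3. Add edge {3,4}. Now deg[4]=0, deg[3]=1.
Step 3: smallest deg-1 vertex = 3, p_3 = 1. Add edge {1,3}. Now deg[3]=0, deg[1]=1.
Step 4: smallest deg-1 vertex = 1, p_4 = 8. Add edge {1,8}. Now deg[1]=0, deg[8]=2.
Step 5: smallest deg-1 vertex = 5, p_5 = 6. Add edge {5,6}. Now deg[5]=0, deg[6]=1.
Step 6: smallest deg-1 vertex = 6, p_6 = 8. Add edge {6,8}. Now deg[6]=0, deg[8]=1.
Final: two remaining deg-1 vertices are 7, 8. Add edge {7,8}.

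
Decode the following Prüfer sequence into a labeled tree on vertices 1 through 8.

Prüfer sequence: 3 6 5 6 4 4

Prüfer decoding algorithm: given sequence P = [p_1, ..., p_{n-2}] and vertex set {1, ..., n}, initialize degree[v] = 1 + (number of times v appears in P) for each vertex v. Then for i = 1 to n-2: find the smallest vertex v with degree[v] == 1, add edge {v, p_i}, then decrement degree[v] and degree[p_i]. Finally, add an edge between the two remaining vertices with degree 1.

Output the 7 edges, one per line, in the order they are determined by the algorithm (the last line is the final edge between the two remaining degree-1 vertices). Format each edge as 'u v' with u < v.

Answer: 1 3
2 6
3 5
5 6
4 6
4 7
4 8

Derivation:
Initial degrees: {1:1, 2:1, 3:2, 4:3, 5:2, 6:3, 7:1, 8:1}
Step 1: smallest deg-1 vertex = 1, p_1 = 3. Add edge {1,3}. Now deg[1]=0, deg[3]=1.
Step 2: smallest deg-1 vertex = 2, p_2 = 6. Add edge {2,6}. Now deg[2]=0, deg[6]=2.
Step 3: smallest deg-1 vertex = 3, p_3 = 5. Add edge {3,5}. Now deg[3]=0, deg[5]=1.
Step 4: smallest deg-1 vertex = 5, p_4 = 6. Add edge {5,6}. Now deg[5]=0, deg[6]=1.
Step 5: smallest deg-1 vertex = 6, p_5 = 4. Add edge {4,6}. Now deg[6]=0, deg[4]=2.
Step 6: smallest deg-1 vertex = 7, p_6 = 4. Add edge {4,7}. Now deg[7]=0, deg[4]=1.
Final: two remaining deg-1 vertices are 4, 8. Add edge {4,8}.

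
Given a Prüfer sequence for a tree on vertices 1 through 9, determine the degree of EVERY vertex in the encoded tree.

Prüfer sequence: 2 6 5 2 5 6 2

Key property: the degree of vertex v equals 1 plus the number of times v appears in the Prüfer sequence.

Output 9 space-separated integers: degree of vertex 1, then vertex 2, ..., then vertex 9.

p_1 = 2: count[2] becomes 1
p_2 = 6: count[6] becomes 1
p_3 = 5: count[5] becomes 1
p_4 = 2: count[2] becomes 2
p_5 = 5: count[5] becomes 2
p_6 = 6: count[6] becomes 2
p_7 = 2: count[2] becomes 3
Degrees (1 + count): deg[1]=1+0=1, deg[2]=1+3=4, deg[3]=1+0=1, deg[4]=1+0=1, deg[5]=1+2=3, deg[6]=1+2=3, deg[7]=1+0=1, deg[8]=1+0=1, deg[9]=1+0=1

Answer: 1 4 1 1 3 3 1 1 1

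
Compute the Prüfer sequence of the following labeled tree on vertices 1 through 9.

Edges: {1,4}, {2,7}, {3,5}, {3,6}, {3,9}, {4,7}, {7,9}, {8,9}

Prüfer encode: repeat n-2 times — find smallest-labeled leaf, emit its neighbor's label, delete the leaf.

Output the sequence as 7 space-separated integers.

Answer: 4 7 7 3 3 9 9

Derivation:
Step 1: leaves = {1,2,5,6,8}. Remove smallest leaf 1, emit neighbor 4.
Step 2: leaves = {2,4,5,6,8}. Remove smallest leaf 2, emit neighbor 7.
Step 3: leaves = {4,5,6,8}. Remove smallest leaf 4, emit neighbor 7.
Step 4: leaves = {5,6,7,8}. Remove smallest leaf 5, emit neighbor 3.
Step 5: leaves = {6,7,8}. Remove smallest leaf 6, emit neighbor 3.
Step 6: leaves = {3,7,8}. Remove smallest leaf 3, emit neighbor 9.
Step 7: leaves = {7,8}. Remove smallest leaf 7, emit neighbor 9.
Done: 2 vertices remain (8, 9). Sequence = [4 7 7 3 3 9 9]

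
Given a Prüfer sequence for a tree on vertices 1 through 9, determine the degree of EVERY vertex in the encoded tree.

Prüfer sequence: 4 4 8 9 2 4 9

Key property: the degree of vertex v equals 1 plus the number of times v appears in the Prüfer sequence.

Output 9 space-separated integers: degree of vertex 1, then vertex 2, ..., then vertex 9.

Answer: 1 2 1 4 1 1 1 2 3

Derivation:
p_1 = 4: count[4] becomes 1
p_2 = 4: count[4] becomes 2
p_3 = 8: count[8] becomes 1
p_4 = 9: count[9] becomes 1
p_5 = 2: count[2] becomes 1
p_6 = 4: count[4] becomes 3
p_7 = 9: count[9] becomes 2
Degrees (1 + count): deg[1]=1+0=1, deg[2]=1+1=2, deg[3]=1+0=1, deg[4]=1+3=4, deg[5]=1+0=1, deg[6]=1+0=1, deg[7]=1+0=1, deg[8]=1+1=2, deg[9]=1+2=3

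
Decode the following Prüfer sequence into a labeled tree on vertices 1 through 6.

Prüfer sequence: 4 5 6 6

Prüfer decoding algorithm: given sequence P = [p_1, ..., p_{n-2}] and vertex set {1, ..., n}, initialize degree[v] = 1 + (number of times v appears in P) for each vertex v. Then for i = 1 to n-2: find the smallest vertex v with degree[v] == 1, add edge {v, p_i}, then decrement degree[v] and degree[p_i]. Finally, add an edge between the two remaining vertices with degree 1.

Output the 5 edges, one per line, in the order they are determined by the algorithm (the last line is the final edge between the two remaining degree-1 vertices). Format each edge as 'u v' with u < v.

Answer: 1 4
2 5
3 6
4 6
5 6

Derivation:
Initial degrees: {1:1, 2:1, 3:1, 4:2, 5:2, 6:3}
Step 1: smallest deg-1 vertex = 1, p_1 = 4. Add edge {1,4}. Now deg[1]=0, deg[4]=1.
Step 2: smallest deg-1 vertex = 2, p_2 = 5. Add edge {2,5}. Now deg[2]=0, deg[5]=1.
Step 3: smallest deg-1 vertex = 3, p_3 = 6. Add edge {3,6}. Now deg[3]=0, deg[6]=2.
Step 4: smallest deg-1 vertex = 4, p_4 = 6. Add edge {4,6}. Now deg[4]=0, deg[6]=1.
Final: two remaining deg-1 vertices are 5, 6. Add edge {5,6}.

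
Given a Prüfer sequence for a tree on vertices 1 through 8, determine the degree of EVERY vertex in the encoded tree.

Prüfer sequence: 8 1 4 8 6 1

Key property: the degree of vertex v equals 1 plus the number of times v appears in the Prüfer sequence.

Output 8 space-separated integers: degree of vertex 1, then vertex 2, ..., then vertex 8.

p_1 = 8: count[8] becomes 1
p_2 = 1: count[1] becomes 1
p_3 = 4: count[4] becomes 1
p_4 = 8: count[8] becomes 2
p_5 = 6: count[6] becomes 1
p_6 = 1: count[1] becomes 2
Degrees (1 + count): deg[1]=1+2=3, deg[2]=1+0=1, deg[3]=1+0=1, deg[4]=1+1=2, deg[5]=1+0=1, deg[6]=1+1=2, deg[7]=1+0=1, deg[8]=1+2=3

Answer: 3 1 1 2 1 2 1 3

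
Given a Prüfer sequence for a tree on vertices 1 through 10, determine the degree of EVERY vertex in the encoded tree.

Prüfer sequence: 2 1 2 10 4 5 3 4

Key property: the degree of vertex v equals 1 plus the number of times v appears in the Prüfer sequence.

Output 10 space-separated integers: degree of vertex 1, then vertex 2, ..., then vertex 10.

Answer: 2 3 2 3 2 1 1 1 1 2

Derivation:
p_1 = 2: count[2] becomes 1
p_2 = 1: count[1] becomes 1
p_3 = 2: count[2] becomes 2
p_4 = 10: count[10] becomes 1
p_5 = 4: count[4] becomes 1
p_6 = 5: count[5] becomes 1
p_7 = 3: count[3] becomes 1
p_8 = 4: count[4] becomes 2
Degrees (1 + count): deg[1]=1+1=2, deg[2]=1+2=3, deg[3]=1+1=2, deg[4]=1+2=3, deg[5]=1+1=2, deg[6]=1+0=1, deg[7]=1+0=1, deg[8]=1+0=1, deg[9]=1+0=1, deg[10]=1+1=2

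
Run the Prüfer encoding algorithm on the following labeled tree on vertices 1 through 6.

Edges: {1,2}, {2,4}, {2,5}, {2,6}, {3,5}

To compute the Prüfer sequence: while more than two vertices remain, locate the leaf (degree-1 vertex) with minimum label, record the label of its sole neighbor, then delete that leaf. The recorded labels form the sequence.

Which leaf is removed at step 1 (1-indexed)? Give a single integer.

Answer: 1

Derivation:
Step 1: current leaves = {1,3,4,6}. Remove leaf 1 (neighbor: 2).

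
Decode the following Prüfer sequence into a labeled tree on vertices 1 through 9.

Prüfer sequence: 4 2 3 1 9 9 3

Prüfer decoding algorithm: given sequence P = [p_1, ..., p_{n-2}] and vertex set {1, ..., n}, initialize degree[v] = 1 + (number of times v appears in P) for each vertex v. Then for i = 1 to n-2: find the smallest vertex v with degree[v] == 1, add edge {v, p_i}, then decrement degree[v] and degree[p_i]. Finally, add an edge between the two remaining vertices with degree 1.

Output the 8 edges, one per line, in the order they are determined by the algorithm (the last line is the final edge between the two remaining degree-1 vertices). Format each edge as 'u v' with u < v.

Answer: 4 5
2 4
2 3
1 6
1 9
7 9
3 8
3 9

Derivation:
Initial degrees: {1:2, 2:2, 3:3, 4:2, 5:1, 6:1, 7:1, 8:1, 9:3}
Step 1: smallest deg-1 vertex = 5, p_1 = 4. Add edge {4,5}. Now deg[5]=0, deg[4]=1.
Step 2: smallest deg-1 vertex = 4, p_2 = 2. Add edge {2,4}. Now deg[4]=0, deg[2]=1.
Step 3: smallest deg-1 vertex = 2, p_3 = 3. Add edge {2,3}. Now deg[2]=0, deg[3]=2.
Step 4: smallest deg-1 vertex = 6, p_4 = 1. Add edge {1,6}. Now deg[6]=0, deg[1]=1.
Step 5: smallest deg-1 vertex = 1, p_5 = 9. Add edge {1,9}. Now deg[1]=0, deg[9]=2.
Step 6: smallest deg-1 vertex = 7, p_6 = 9. Add edge {7,9}. Now deg[7]=0, deg[9]=1.
Step 7: smallest deg-1 vertex = 8, p_7 = 3. Add edge {3,8}. Now deg[8]=0, deg[3]=1.
Final: two remaining deg-1 vertices are 3, 9. Add edge {3,9}.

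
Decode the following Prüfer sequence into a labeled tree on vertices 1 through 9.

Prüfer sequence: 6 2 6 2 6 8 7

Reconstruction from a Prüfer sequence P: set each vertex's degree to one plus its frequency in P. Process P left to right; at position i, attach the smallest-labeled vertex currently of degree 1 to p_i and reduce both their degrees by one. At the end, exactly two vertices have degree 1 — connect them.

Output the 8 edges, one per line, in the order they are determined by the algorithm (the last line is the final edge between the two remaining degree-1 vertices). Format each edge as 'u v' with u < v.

Answer: 1 6
2 3
4 6
2 5
2 6
6 8
7 8
7 9

Derivation:
Initial degrees: {1:1, 2:3, 3:1, 4:1, 5:1, 6:4, 7:2, 8:2, 9:1}
Step 1: smallest deg-1 vertex = 1, p_1 = 6. Add edge {1,6}. Now deg[1]=0, deg[6]=3.
Step 2: smallest deg-1 vertex = 3, p_2 = 2. Add edge {2,3}. Now deg[3]=0, deg[2]=2.
Step 3: smallest deg-1 vertex = 4, p_3 = 6. Add edge {4,6}. Now deg[4]=0, deg[6]=2.
Step 4: smallest deg-1 vertex = 5, p_4 = 2. Add edge {2,5}. Now deg[5]=0, deg[2]=1.
Step 5: smallest deg-1 vertex = 2, p_5 = 6. Add edge {2,6}. Now deg[2]=0, deg[6]=1.
Step 6: smallest deg-1 vertex = 6, p_6 = 8. Add edge {6,8}. Now deg[6]=0, deg[8]=1.
Step 7: smallest deg-1 vertex = 8, p_7 = 7. Add edge {7,8}. Now deg[8]=0, deg[7]=1.
Final: two remaining deg-1 vertices are 7, 9. Add edge {7,9}.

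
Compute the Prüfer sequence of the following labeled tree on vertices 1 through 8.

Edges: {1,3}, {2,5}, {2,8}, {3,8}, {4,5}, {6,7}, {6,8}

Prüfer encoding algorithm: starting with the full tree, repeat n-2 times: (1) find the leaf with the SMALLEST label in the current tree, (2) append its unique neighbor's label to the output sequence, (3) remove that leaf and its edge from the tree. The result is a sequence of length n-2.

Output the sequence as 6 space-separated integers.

Step 1: leaves = {1,4,7}. Remove smallest leaf 1, emit neighbor 3.
Step 2: leaves = {3,4,7}. Remove smallest leaf 3, emit neighbor 8.
Step 3: leaves = {4,7}. Remove smallest leaf 4, emit neighbor 5.
Step 4: leaves = {5,7}. Remove smallest leaf 5, emit neighbor 2.
Step 5: leaves = {2,7}. Remove smallest leaf 2, emit neighbor 8.
Step 6: leaves = {7,8}. Remove smallest leaf 7, emit neighbor 6.
Done: 2 vertices remain (6, 8). Sequence = [3 8 5 2 8 6]

Answer: 3 8 5 2 8 6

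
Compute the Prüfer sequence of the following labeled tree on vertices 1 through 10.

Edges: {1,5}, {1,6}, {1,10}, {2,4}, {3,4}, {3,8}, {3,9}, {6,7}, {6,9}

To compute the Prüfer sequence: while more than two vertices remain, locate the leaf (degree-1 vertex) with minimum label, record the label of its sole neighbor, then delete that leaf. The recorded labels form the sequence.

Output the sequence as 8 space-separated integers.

Answer: 4 3 1 6 3 9 6 1

Derivation:
Step 1: leaves = {2,5,7,8,10}. Remove smallest leaf 2, emit neighbor 4.
Step 2: leaves = {4,5,7,8,10}. Remove smallest leaf 4, emit neighbor 3.
Step 3: leaves = {5,7,8,10}. Remove smallest leaf 5, emit neighbor 1.
Step 4: leaves = {7,8,10}. Remove smallest leaf 7, emit neighbor 6.
Step 5: leaves = {8,10}. Remove smallest leaf 8, emit neighbor 3.
Step 6: leaves = {3,10}. Remove smallest leaf 3, emit neighbor 9.
Step 7: leaves = {9,10}. Remove smallest leaf 9, emit neighbor 6.
Step 8: leaves = {6,10}. Remove smallest leaf 6, emit neighbor 1.
Done: 2 vertices remain (1, 10). Sequence = [4 3 1 6 3 9 6 1]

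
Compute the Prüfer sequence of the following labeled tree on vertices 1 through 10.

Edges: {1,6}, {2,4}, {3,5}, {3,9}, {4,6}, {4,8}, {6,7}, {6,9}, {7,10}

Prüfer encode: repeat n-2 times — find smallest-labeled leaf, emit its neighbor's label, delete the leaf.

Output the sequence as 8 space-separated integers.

Step 1: leaves = {1,2,5,8,10}. Remove smallest leaf 1, emit neighbor 6.
Step 2: leaves = {2,5,8,10}. Remove smallest leaf 2, emit neighbor 4.
Step 3: leaves = {5,8,10}. Remove smallest leaf 5, emit neighbor 3.
Step 4: leaves = {3,8,10}. Remove smallest leaf 3, emit neighbor 9.
Step 5: leaves = {8,9,10}. Remove smallest leaf 8, emit neighbor 4.
Step 6: leaves = {4,9,10}. Remove smallest leaf 4, emit neighbor 6.
Step 7: leaves = {9,10}. Remove smallest leaf 9, emit neighbor 6.
Step 8: leaves = {6,10}. Remove smallest leaf 6, emit neighbor 7.
Done: 2 vertices remain (7, 10). Sequence = [6 4 3 9 4 6 6 7]

Answer: 6 4 3 9 4 6 6 7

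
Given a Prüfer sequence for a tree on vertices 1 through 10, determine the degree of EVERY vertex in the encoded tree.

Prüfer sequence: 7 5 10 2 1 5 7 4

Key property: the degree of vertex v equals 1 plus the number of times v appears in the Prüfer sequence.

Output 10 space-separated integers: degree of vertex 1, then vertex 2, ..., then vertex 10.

Answer: 2 2 1 2 3 1 3 1 1 2

Derivation:
p_1 = 7: count[7] becomes 1
p_2 = 5: count[5] becomes 1
p_3 = 10: count[10] becomes 1
p_4 = 2: count[2] becomes 1
p_5 = 1: count[1] becomes 1
p_6 = 5: count[5] becomes 2
p_7 = 7: count[7] becomes 2
p_8 = 4: count[4] becomes 1
Degrees (1 + count): deg[1]=1+1=2, deg[2]=1+1=2, deg[3]=1+0=1, deg[4]=1+1=2, deg[5]=1+2=3, deg[6]=1+0=1, deg[7]=1+2=3, deg[8]=1+0=1, deg[9]=1+0=1, deg[10]=1+1=2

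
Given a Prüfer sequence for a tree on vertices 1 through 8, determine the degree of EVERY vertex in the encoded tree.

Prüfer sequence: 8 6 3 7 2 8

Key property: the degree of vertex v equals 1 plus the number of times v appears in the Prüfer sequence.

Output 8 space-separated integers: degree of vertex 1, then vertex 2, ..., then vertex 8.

p_1 = 8: count[8] becomes 1
p_2 = 6: count[6] becomes 1
p_3 = 3: count[3] becomes 1
p_4 = 7: count[7] becomes 1
p_5 = 2: count[2] becomes 1
p_6 = 8: count[8] becomes 2
Degrees (1 + count): deg[1]=1+0=1, deg[2]=1+1=2, deg[3]=1+1=2, deg[4]=1+0=1, deg[5]=1+0=1, deg[6]=1+1=2, deg[7]=1+1=2, deg[8]=1+2=3

Answer: 1 2 2 1 1 2 2 3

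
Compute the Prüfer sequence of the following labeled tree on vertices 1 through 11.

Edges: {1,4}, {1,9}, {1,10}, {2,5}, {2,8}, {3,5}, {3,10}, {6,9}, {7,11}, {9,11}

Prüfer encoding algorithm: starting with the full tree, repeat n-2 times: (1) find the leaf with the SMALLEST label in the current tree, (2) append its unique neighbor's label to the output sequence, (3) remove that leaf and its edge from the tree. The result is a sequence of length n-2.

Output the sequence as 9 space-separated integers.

Answer: 1 9 11 2 5 3 10 1 9

Derivation:
Step 1: leaves = {4,6,7,8}. Remove smallest leaf 4, emit neighbor 1.
Step 2: leaves = {6,7,8}. Remove smallest leaf 6, emit neighbor 9.
Step 3: leaves = {7,8}. Remove smallest leaf 7, emit neighbor 11.
Step 4: leaves = {8,11}. Remove smallest leaf 8, emit neighbor 2.
Step 5: leaves = {2,11}. Remove smallest leaf 2, emit neighbor 5.
Step 6: leaves = {5,11}. Remove smallest leaf 5, emit neighbor 3.
Step 7: leaves = {3,11}. Remove smallest leaf 3, emit neighbor 10.
Step 8: leaves = {10,11}. Remove smallest leaf 10, emit neighbor 1.
Step 9: leaves = {1,11}. Remove smallest leaf 1, emit neighbor 9.
Done: 2 vertices remain (9, 11). Sequence = [1 9 11 2 5 3 10 1 9]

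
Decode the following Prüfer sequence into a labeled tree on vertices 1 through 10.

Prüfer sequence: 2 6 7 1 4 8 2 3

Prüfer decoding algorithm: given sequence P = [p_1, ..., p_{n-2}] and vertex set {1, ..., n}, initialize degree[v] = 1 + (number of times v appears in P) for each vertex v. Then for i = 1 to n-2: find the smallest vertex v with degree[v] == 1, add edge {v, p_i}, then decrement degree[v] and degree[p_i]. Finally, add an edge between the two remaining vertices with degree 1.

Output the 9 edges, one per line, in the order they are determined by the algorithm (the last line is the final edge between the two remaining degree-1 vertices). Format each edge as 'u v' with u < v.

Initial degrees: {1:2, 2:3, 3:2, 4:2, 5:1, 6:2, 7:2, 8:2, 9:1, 10:1}
Step 1: smallest deg-1 vertex = 5, p_1 = 2. Add edge {2,5}. Now deg[5]=0, deg[2]=2.
Step 2: smallest deg-1 vertex = 9, p_2 = 6. Add edge {6,9}. Now deg[9]=0, deg[6]=1.
Step 3: smallest deg-1 vertex = 6, p_3 = 7. Add edge {6,7}. Now deg[6]=0, deg[7]=1.
Step 4: smallest deg-1 vertex = 7, p_4 = 1. Add edge {1,7}. Now deg[7]=0, deg[1]=1.
Step 5: smallest deg-1 vertex = 1, p_5 = 4. Add edge {1,4}. Now deg[1]=0, deg[4]=1.
Step 6: smallest deg-1 vertex = 4, p_6 = 8. Add edge {4,8}. Now deg[4]=0, deg[8]=1.
Step 7: smallest deg-1 vertex = 8, p_7 = 2. Add edge {2,8}. Now deg[8]=0, deg[2]=1.
Step 8: smallest deg-1 vertex = 2, p_8 = 3. Add edge {2,3}. Now deg[2]=0, deg[3]=1.
Final: two remaining deg-1 vertices are 3, 10. Add edge {3,10}.

Answer: 2 5
6 9
6 7
1 7
1 4
4 8
2 8
2 3
3 10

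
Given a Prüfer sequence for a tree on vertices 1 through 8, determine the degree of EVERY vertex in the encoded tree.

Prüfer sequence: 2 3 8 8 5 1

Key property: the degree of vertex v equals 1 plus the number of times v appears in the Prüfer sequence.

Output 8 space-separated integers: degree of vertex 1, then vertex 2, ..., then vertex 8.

Answer: 2 2 2 1 2 1 1 3

Derivation:
p_1 = 2: count[2] becomes 1
p_2 = 3: count[3] becomes 1
p_3 = 8: count[8] becomes 1
p_4 = 8: count[8] becomes 2
p_5 = 5: count[5] becomes 1
p_6 = 1: count[1] becomes 1
Degrees (1 + count): deg[1]=1+1=2, deg[2]=1+1=2, deg[3]=1+1=2, deg[4]=1+0=1, deg[5]=1+1=2, deg[6]=1+0=1, deg[7]=1+0=1, deg[8]=1+2=3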